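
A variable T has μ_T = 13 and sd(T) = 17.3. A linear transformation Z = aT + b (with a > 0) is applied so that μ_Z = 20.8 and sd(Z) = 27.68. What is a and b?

sd(Z) = a·sd(T) (a > 0), so a = 27.68/17.3 = 1.6.
μ_Z = a·μ_T + b, so b = 20.8 − 1.6·13 = 0.

a = 1.6, b = 0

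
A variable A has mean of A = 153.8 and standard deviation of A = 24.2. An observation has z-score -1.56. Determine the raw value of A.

A = mean of A + z·standard deviation of A = 153.8 + (-1.56)·24.2 = 116.048.

A = 116.048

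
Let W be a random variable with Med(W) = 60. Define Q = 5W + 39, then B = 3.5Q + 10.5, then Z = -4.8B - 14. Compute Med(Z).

Med(Q) = 5·60 + 39 = 339.
Med(B) = 3.5·339 + 10.5 = 1197.
Med(Z) = (-4.8)·1197 + (-14) = -5759.6.

Med(Z) = -5759.6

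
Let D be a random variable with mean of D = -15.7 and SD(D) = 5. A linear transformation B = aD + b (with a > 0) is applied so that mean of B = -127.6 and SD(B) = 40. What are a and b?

a = 8, b = -2

SD(B) = a·SD(D) (a > 0), so a = 40/5 = 8.
mean of B = a·mean of D + b, so b = -127.6 − 8·(-15.7) = -2.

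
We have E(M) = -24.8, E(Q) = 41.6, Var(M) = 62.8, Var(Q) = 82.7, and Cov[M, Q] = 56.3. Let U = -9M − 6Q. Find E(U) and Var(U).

E(U) = (-9)·E(M) + (-6)·E(Q) = (-9)·(-24.8) + (-6)·41.6 = -26.4.
Var(U) = a²·Var(M) + b²·Var(Q) + 2ab·Cov[M, Q] with a = -9, b = -6.
= (-9)²·62.8 + (-6)²·82.7 + 2·(-9)·(-6)·56.3
= 5086.8 + 2977.2 + 6080.4 = 14144.4.

E(U) = -26.4, Var(U) = 14144.4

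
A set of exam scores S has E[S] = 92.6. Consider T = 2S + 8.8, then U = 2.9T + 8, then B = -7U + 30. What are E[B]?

E[T] = 2·92.6 + 8.8 = 194.
E[U] = 2.9·194 + 8 = 570.6.
E[B] = (-7)·570.6 + 30 = -3964.2.

E[B] = -3964.2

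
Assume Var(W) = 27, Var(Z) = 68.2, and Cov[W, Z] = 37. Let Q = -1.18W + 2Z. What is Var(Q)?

Var(Q) = a²·Var(W) + b²·Var(Z) + 2ab·Cov[W, Z] with a = -1.18, b = 2.
= (-1.18)²·27 + 2²·68.2 + 2·(-1.18)·2·37
= 37.5948 + 272.8 + (-174.64) = 135.7548.

Var(Q) = 135.7548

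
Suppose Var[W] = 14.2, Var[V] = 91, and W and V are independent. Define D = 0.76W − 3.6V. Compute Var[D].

Var[D] = 1187.56192

Var[D] = a²·Var[W] + b²·Var[V] + 2ab·Cov[W, V] with a = 0.76, b = -3.6.
Independence gives Cov[W, V] = 0.
= 0.76²·14.2 + (-3.6)²·91 + 2·0.76·(-3.6)·0
= 8.20192 + 1179.36 + 0 = 1187.56192.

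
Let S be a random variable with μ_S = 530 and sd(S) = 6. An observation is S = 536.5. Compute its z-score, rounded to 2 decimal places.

z = (S − μ_S) / sd(S) = (536.5 − 530) / 6 ≈ 1.08.

z = 1.08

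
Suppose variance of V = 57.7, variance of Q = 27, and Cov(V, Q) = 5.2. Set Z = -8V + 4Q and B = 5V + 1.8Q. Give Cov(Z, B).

By bilinearity, Cov(Z, B) = ac·variance of V + bd·variance of Q + (ad+bc)·Cov(V, Q), with a=-8, b=4, c=5, d=1.8.
ac·variance of V = (-8)·5·57.7 = -2308
bd·variance of Q = 4·1.8·27 = 194.4
(ad+bc)·Cov(V, Q) = (5.6)·5.2 = 29.12
Cov(Z, B) = -2308 + 194.4 + 29.12 = -2084.48.

Cov(Z, B) = -2084.48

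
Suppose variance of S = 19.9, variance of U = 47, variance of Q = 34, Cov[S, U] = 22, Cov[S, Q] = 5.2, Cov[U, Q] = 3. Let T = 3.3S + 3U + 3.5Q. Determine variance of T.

variance of T = a²·variance of S + b²·variance of U + c²·variance of Q + 2ab·Cov[S, U] + 2ac·Cov[S, Q] + 2bc·Cov[U, Q], with a = 3.3, b = 3, c = 3.5.
= 216.711 + 423 + 416.5 + 435.6 + 120.12 + 63
= 1674.931.

variance of T = 1674.931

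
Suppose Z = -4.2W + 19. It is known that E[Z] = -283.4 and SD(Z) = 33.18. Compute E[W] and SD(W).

From Z = -4.2W + 19: E[Z] = a·E[W] + b, so E[W] = (E[Z] − b)/a = (-283.4 − 19)/(-4.2) = 72.
SD(Z) = |a|·SD(W), so SD(W) = 33.18/|-4.2| = 7.9.

E[W] = 72, SD(W) = 7.9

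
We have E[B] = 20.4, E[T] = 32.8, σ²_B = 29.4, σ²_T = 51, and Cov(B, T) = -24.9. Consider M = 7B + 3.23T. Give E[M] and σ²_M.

E[M] = 7·E[B] + 3.23·E[T] = 7·20.4 + 3.23·32.8 = 248.744.
σ²_M = a²·σ²_B + b²·σ²_T + 2ab·Cov(B, T) with a = 7, b = 3.23.
= 7²·29.4 + 3.23²·51 + 2·7·3.23·(-24.9)
= 1440.6 + 532.0779 + (-1125.978) = 846.6999.

E[M] = 248.744, σ²_M = 846.6999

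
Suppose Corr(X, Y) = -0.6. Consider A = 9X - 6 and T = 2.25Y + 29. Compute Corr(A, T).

Corr(A, T) = -0.6

Linear rescalings preserve correlation up to sign; here the slopes 9 and 2.25 have the same sign, so Corr(A, T) = Corr(X, Y) = -0.6.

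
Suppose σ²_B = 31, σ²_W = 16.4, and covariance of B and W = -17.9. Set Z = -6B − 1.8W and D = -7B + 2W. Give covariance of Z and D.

covariance of Z and D = 1232.22

By bilinearity, covariance of Z and D = ac·σ²_B + bd·σ²_W + (ad+bc)·covariance of B and W, with a=-6, b=-1.8, c=-7, d=2.
ac·σ²_B = (-6)·(-7)·31 = 1302
bd·σ²_W = (-1.8)·2·16.4 = -59.04
(ad+bc)·covariance of B and W = (0.6)·(-17.9) = -10.74
covariance of Z and D = 1302 + (-59.04) + (-10.74) = 1232.22.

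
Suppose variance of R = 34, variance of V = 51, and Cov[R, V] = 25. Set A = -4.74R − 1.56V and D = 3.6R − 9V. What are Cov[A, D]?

By bilinearity, Cov[A, D] = ac·variance of R + bd·variance of V + (ad+bc)·Cov[R, V], with a=-4.74, b=-1.56, c=3.6, d=-9.
ac·variance of R = (-4.74)·3.6·34 = -580.176
bd·variance of V = (-1.56)·(-9)·51 = 716.04
(ad+bc)·Cov[R, V] = (37.044)·25 = 926.1
Cov[A, D] = -580.176 + 716.04 + 926.1 = 1061.964.

Cov[A, D] = 1061.964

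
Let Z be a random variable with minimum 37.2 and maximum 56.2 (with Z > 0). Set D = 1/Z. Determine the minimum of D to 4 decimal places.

1/Z is decreasing on this domain, so min(D) comes from max(Z) = 56.2: min(D) = 1/(56.2) ≈ 0.0178.

min(D) = 0.0178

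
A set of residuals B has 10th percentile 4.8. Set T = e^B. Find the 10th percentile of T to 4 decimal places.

e^B is increasing, so P_{10}(T) = g(P_{10}(B)) ≈ 121.5104.

10th percentile of T = 121.5104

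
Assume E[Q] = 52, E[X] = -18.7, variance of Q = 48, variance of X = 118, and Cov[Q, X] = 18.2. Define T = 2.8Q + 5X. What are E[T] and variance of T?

E[T] = 52.1, variance of T = 3835.92

E[T] = 2.8·E[Q] + 5·E[X] = 2.8·52 + 5·(-18.7) = 52.1.
variance of T = a²·variance of Q + b²·variance of X + 2ab·Cov[Q, X] with a = 2.8, b = 5.
= 2.8²·48 + 5²·118 + 2·2.8·5·18.2
= 376.32 + 2950 + 509.6 = 3835.92.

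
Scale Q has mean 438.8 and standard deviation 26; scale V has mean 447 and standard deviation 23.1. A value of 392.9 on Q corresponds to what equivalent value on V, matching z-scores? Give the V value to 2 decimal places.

z = (392.9 − 438.8)/26 ≈ -1.7654.
V = 447 + z·23.1 = 447 + (392.9 − 438.8)·23.1/26 ≈ 406.22.

V = 406.22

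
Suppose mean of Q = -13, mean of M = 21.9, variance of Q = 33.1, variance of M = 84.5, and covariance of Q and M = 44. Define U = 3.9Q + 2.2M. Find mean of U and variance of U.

mean of U = 3.9·mean of Q + 2.2·mean of M = 3.9·(-13) + 2.2·21.9 = -2.52.
variance of U = a²·variance of Q + b²·variance of M + 2ab·covariance of Q and M with a = 3.9, b = 2.2.
= 3.9²·33.1 + 2.2²·84.5 + 2·3.9·2.2·44
= 503.451 + 408.98 + 755.04 = 1667.471.

mean of U = -2.52, variance of U = 1667.471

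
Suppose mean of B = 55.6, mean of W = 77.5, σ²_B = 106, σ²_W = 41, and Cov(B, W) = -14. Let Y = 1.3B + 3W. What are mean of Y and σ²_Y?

mean of Y = 304.78, σ²_Y = 438.94

mean of Y = 1.3·mean of B + 3·mean of W = 1.3·55.6 + 3·77.5 = 304.78.
σ²_Y = a²·σ²_B + b²·σ²_W + 2ab·Cov(B, W) with a = 1.3, b = 3.
= 1.3²·106 + 3²·41 + 2·1.3·3·(-14)
= 179.14 + 369 + (-109.2) = 438.94.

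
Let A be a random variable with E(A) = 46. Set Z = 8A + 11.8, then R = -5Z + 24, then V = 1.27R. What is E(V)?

E(V) = -2381.25

E(Z) = 8·46 + 11.8 = 379.8.
E(R) = (-5)·379.8 + 24 = -1875.
E(V) = 1.27·(-1875) = -2381.25.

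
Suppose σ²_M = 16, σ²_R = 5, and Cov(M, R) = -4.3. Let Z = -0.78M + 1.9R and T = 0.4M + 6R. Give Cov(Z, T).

Cov(Z, T) = 68.864

By bilinearity, Cov(Z, T) = ac·σ²_M + bd·σ²_R + (ad+bc)·Cov(M, R), with a=-0.78, b=1.9, c=0.4, d=6.
ac·σ²_M = (-0.78)·0.4·16 = -4.992
bd·σ²_R = 1.9·6·5 = 57
(ad+bc)·Cov(M, R) = (-3.92)·(-4.3) = 16.856
Cov(Z, T) = -4.992 + 57 + 16.856 = 68.864.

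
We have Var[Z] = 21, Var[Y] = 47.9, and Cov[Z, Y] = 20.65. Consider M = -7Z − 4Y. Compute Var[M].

Var[M] = a²·Var[Z] + b²·Var[Y] + 2ab·Cov[Z, Y] with a = -7, b = -4.
= (-7)²·21 + (-4)²·47.9 + 2·(-7)·(-4)·20.65
= 1029 + 766.4 + 1156.4 = 2951.8.

Var[M] = 2951.8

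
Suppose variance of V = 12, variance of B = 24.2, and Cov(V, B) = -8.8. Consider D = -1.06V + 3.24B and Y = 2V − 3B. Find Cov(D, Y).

By bilinearity, Cov(D, Y) = ac·variance of V + bd·variance of B + (ad+bc)·Cov(V, B), with a=-1.06, b=3.24, c=2, d=-3.
ac·variance of V = (-1.06)·2·12 = -25.44
bd·variance of B = 3.24·(-3)·24.2 = -235.224
(ad+bc)·Cov(V, B) = (9.66)·(-8.8) = -85.008
Cov(D, Y) = -25.44 + (-235.224) + (-85.008) = -345.672.

Cov(D, Y) = -345.672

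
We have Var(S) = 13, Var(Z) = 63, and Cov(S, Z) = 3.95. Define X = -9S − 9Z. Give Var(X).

Var(X) = a²·Var(S) + b²·Var(Z) + 2ab·Cov(S, Z) with a = -9, b = -9.
= (-9)²·13 + (-9)²·63 + 2·(-9)·(-9)·3.95
= 1053 + 5103 + 639.9 = 6795.9.

Var(X) = 6795.9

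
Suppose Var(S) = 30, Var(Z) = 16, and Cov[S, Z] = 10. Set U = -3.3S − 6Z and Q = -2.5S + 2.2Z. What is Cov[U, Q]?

Cov[U, Q] = 113.7

By bilinearity, Cov[U, Q] = ac·Var(S) + bd·Var(Z) + (ad+bc)·Cov[S, Z], with a=-3.3, b=-6, c=-2.5, d=2.2.
ac·Var(S) = (-3.3)·(-2.5)·30 = 247.5
bd·Var(Z) = (-6)·2.2·16 = -211.2
(ad+bc)·Cov[S, Z] = (7.74)·10 = 77.4
Cov[U, Q] = 247.5 + (-211.2) + 77.4 = 113.7.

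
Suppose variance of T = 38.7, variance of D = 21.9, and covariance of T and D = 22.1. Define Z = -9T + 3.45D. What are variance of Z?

variance of Z = 2022.95475

variance of Z = a²·variance of T + b²·variance of D + 2ab·covariance of T and D with a = -9, b = 3.45.
= (-9)²·38.7 + 3.45²·21.9 + 2·(-9)·3.45·22.1
= 3134.7 + 260.66475 + (-1372.41) = 2022.95475.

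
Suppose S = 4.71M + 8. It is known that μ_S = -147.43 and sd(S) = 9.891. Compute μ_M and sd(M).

μ_M = -33, sd(M) = 2.1

From S = 4.71M + 8: μ_S = a·μ_M + b, so μ_M = (μ_S − b)/a = (-147.43 − 8)/4.71 = -33.
sd(S) = |a|·sd(M), so sd(M) = 9.891/|4.71| = 2.1.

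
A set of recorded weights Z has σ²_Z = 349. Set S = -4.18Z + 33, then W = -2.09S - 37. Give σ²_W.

σ²_W = 26636.09546356

σ²_S = (-4.18)²·349 = 6097.8676.
σ²_W = (-2.09)²·6097.8676 = 26636.09546356.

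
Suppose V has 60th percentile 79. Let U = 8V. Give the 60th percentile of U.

60th percentile of U = 632

Since a = 8 > 0 the transformation is increasing, so the 60th percentile of U = a·(P_{60} of V) + b = 8·79 = 632.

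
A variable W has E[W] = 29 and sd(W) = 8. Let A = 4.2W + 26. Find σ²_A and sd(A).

A = 4.2W + 26 is linear with a = 4.2, b = 26.
σ²_W = 8² = 64.
σ²_A = a²·σ²_W = 4.2²·64 = 1128.96 (the additive constant 26 does not affect variance).
sd(A) = |a|·sd(W) = |4.2|·8 = 33.6.

σ²_A = 1128.96, sd(A) = 33.6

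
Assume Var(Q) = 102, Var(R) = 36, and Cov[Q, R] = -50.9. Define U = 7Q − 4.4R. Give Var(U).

Var(U) = a²·Var(Q) + b²·Var(R) + 2ab·Cov[Q, R] with a = 7, b = -4.4.
= 7²·102 + (-4.4)²·36 + 2·7·(-4.4)·(-50.9)
= 4998 + 696.96 + 3135.44 = 8830.4.

Var(U) = 8830.4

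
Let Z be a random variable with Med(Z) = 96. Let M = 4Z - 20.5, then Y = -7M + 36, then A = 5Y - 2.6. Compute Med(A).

Med(M) = 4·96 + (-20.5) = 363.5.
Med(Y) = (-7)·363.5 + 36 = -2508.5.
Med(A) = 5·(-2508.5) + (-2.6) = -12545.1.

Med(A) = -12545.1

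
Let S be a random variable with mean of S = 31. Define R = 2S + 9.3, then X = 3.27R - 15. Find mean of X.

mean of X = 218.151

mean of R = 2·31 + 9.3 = 71.3.
mean of X = 3.27·71.3 + (-15) = 218.151.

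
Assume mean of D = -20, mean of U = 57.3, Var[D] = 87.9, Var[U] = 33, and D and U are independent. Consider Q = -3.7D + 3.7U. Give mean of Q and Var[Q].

mean of Q = (-3.7)·mean of D + 3.7·mean of U = (-3.7)·(-20) + 3.7·57.3 = 286.01.
Var[Q] = a²·Var[D] + b²·Var[U] + 2ab·Cov[D, U] with a = -3.7, b = 3.7.
Independence gives Cov[D, U] = 0.
= (-3.7)²·87.9 + 3.7²·33 + 2·(-3.7)·3.7·0
= 1203.351 + 451.77 + 0 = 1655.121.

mean of Q = 286.01, Var[Q] = 1655.121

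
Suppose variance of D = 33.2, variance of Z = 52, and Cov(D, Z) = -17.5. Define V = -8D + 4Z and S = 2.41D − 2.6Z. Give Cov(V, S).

Cov(V, S) = -1713.596

By bilinearity, Cov(V, S) = ac·variance of D + bd·variance of Z + (ad+bc)·Cov(D, Z), with a=-8, b=4, c=2.41, d=-2.6.
ac·variance of D = (-8)·2.41·33.2 = -640.096
bd·variance of Z = 4·(-2.6)·52 = -540.8
(ad+bc)·Cov(D, Z) = (30.44)·(-17.5) = -532.7
Cov(V, S) = -640.096 + (-540.8) + (-532.7) = -1713.596.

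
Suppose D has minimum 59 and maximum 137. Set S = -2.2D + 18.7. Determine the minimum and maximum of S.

min(S) = -282.7, max(S) = -111.1

a = -2.2 < 0, so order reverses: min(S) = a·max(D)+b = (-2.2)·137 + 18.7 = -282.7; max(S) = a·min(D)+b = (-2.2)·59 + 18.7 = -111.1.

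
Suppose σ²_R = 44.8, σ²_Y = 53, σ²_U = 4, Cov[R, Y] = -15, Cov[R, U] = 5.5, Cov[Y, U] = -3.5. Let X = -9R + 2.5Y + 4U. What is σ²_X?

σ²_X = a²·σ²_R + b²·σ²_Y + c²·σ²_U + 2ab·Cov[R, Y] + 2ac·Cov[R, U] + 2bc·Cov[Y, U], with a = -9, b = 2.5, c = 4.
= 3628.8 + 331.25 + 64 + 675 + (-396) + (-70)
= 4233.05.

σ²_X = 4233.05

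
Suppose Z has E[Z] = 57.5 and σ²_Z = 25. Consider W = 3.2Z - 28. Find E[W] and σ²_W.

E[W] = 156, σ²_W = 256

W = 3.2Z - 28 is linear with a = 3.2, b = -28.
E[W] = a·E[Z] + b = 3.2·57.5 + (-28) = 156.
σ²_W = a²·σ²_Z = 3.2²·25 = 256 (the additive constant -28 does not affect variance).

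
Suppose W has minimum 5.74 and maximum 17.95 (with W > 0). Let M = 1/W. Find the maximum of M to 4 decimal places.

1/W is decreasing on this domain, so max(M) comes from min(W) = 5.74: max(M) = 1/(5.74) ≈ 0.1742.

max(M) = 0.1742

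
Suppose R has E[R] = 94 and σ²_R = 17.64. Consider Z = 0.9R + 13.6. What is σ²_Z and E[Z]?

σ²_Z = 14.2884, E[Z] = 98.2

Z = 0.9R + 13.6 is linear with a = 0.9, b = 13.6.
σ²_Z = a²·σ²_R = 0.9²·17.64 = 14.2884 (the additive constant 13.6 does not affect variance).
E[Z] = a·E[R] + b = 0.9·94 + 13.6 = 98.2.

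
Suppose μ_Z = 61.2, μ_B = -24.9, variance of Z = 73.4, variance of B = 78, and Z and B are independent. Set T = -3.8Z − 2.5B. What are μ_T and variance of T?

μ_T = (-3.8)·μ_Z + (-2.5)·μ_B = (-3.8)·61.2 + (-2.5)·(-24.9) = -170.31.
variance of T = a²·variance of Z + b²·variance of B + 2ab·Cov(Z, B) with a = -3.8, b = -2.5.
Independence gives Cov(Z, B) = 0.
= (-3.8)²·73.4 + (-2.5)²·78 + 2·(-3.8)·(-2.5)·0
= 1059.896 + 487.5 + 0 = 1547.396.

μ_T = -170.31, variance of T = 1547.396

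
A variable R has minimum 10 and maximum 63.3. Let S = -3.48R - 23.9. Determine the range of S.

Range(S) = 185.484

Range of R = 63.3 − 10 = 53.3.
Range(S) = |a|·Range(R) = |-3.48|·53.3 = 185.484.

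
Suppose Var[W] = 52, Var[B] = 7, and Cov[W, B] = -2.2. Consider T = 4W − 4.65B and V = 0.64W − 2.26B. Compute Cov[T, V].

Cov[T, V] = 233.1182

By bilinearity, Cov[T, V] = ac·Var[W] + bd·Var[B] + (ad+bc)·Cov[W, B], with a=4, b=-4.65, c=0.64, d=-2.26.
ac·Var[W] = 4·0.64·52 = 133.12
bd·Var[B] = (-4.65)·(-2.26)·7 = 73.563
(ad+bc)·Cov[W, B] = (-12.016)·(-2.2) = 26.4352
Cov[T, V] = 133.12 + 73.563 + 26.4352 = 233.1182.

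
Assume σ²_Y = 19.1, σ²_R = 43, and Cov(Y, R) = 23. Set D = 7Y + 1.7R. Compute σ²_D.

σ²_D = a²·σ²_Y + b²·σ²_R + 2ab·Cov(Y, R) with a = 7, b = 1.7.
= 7²·19.1 + 1.7²·43 + 2·7·1.7·23
= 935.9 + 124.27 + 547.4 = 1607.57.

σ²_D = 1607.57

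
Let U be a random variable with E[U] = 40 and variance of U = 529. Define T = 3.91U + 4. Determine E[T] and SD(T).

T = 3.91U + 4 is linear with a = 3.91, b = 4.
E[T] = a·E[U] + b = 3.91·40 + 4 = 160.4.
SD(U) = √529 = 23.
SD(T) = |a|·SD(U) = |3.91|·23 = 89.93.

E[T] = 160.4, SD(T) = 89.93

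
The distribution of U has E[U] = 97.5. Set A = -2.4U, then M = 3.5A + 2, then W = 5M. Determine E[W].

E[A] = (-2.4)·97.5 = -234.
E[M] = 3.5·(-234) + 2 = -817.
E[W] = 5·(-817) = -4085.

E[W] = -4085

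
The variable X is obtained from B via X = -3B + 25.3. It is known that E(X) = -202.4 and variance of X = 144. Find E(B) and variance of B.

E(B) = 75.9, variance of B = 16

From X = -3B + 25.3: E(X) = a·E(B) + b, so E(B) = (E(X) − b)/a = (-202.4 − 25.3)/(-3) = 75.9.
variance of X = a²·variance of B, so variance of B = 144/(-3)² = 16.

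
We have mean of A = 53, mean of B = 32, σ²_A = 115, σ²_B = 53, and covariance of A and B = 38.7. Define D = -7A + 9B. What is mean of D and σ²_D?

mean of D = (-7)·mean of A + 9·mean of B = (-7)·53 + 9·32 = -83.
σ²_D = a²·σ²_A + b²·σ²_B + 2ab·covariance of A and B with a = -7, b = 9.
= (-7)²·115 + 9²·53 + 2·(-7)·9·38.7
= 5635 + 4293 + (-4876.2) = 5051.8.

mean of D = -83, σ²_D = 5051.8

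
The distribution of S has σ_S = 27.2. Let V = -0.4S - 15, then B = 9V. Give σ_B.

σ_V = |-0.4|·27.2 = 10.88.
σ_B = |9|·10.88 = 97.92.

σ_B = 97.92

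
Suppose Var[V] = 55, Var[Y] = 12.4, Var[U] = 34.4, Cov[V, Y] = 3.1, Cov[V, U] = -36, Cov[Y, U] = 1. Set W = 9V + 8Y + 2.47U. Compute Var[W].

Var[W] = 4343.83096

Var[W] = a²·Var[V] + b²·Var[Y] + c²·Var[U] + 2ab·Cov[V, Y] + 2ac·Cov[V, U] + 2bc·Cov[Y, U], with a = 9, b = 8, c = 2.47.
= 4455 + 793.6 + 209.87096 + 446.4 + (-1600.56) + 39.52
= 4343.83096.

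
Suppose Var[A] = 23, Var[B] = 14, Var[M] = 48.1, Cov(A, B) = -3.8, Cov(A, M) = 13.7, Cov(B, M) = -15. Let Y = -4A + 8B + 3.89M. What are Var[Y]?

Var[Y] = a²·Var[A] + b²·Var[B] + c²·Var[M] + 2ab·Cov(A, B) + 2ac·Cov(A, M) + 2bc·Cov(B, M), with a = -4, b = 8, c = 3.89.
= 368 + 896 + 727.85401 + 243.2 + (-426.344) + (-933.6)
= 875.11001.

Var[Y] = 875.11001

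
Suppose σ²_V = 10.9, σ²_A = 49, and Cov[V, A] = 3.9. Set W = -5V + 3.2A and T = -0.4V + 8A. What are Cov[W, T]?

Cov[W, T] = 1115.208

By bilinearity, Cov[W, T] = ac·σ²_V + bd·σ²_A + (ad+bc)·Cov[V, A], with a=-5, b=3.2, c=-0.4, d=8.
ac·σ²_V = (-5)·(-0.4)·10.9 = 21.8
bd·σ²_A = 3.2·8·49 = 1254.4
(ad+bc)·Cov[V, A] = (-41.28)·3.9 = -160.992
Cov[W, T] = 21.8 + 1254.4 + (-160.992) = 1115.208.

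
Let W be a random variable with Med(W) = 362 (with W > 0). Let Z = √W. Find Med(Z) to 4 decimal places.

√W is monotone on this domain, so Med(Z) = √(362) ≈ 19.0263.

Med(Z) = 19.0263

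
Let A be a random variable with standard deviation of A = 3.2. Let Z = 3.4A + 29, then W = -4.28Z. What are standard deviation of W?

standard deviation of Z = |3.4|·3.2 = 10.88.
standard deviation of W = |-4.28|·10.88 = 46.5664.

standard deviation of W = 46.5664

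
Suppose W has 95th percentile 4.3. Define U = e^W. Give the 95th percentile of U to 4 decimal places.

95th percentile of U = 73.6998

e^W is increasing, so P_{95}(U) = g(P_{95}(W)) ≈ 73.6998.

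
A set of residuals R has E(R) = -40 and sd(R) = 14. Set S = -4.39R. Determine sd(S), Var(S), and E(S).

S = -4.39R is linear with a = -4.39, b = 0.
sd(S) = |a|·sd(R) = |-4.39|·14 = 61.46.
Var(R) = 14² = 196.
Var(S) = a²·Var(R) = (-4.39)²·196 = 3777.3316.
E(S) = a·E(R) + b = (-4.39)·(-40) = 175.6.

sd(S) = 61.46, Var(S) = 3777.3316, E(S) = 175.6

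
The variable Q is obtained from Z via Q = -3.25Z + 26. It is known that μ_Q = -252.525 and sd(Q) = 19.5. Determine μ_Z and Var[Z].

μ_Z = 85.7, Var[Z] = 36

From Q = -3.25Z + 26: μ_Q = a·μ_Z + b, so μ_Z = (μ_Q − b)/a = (-252.525 − 26)/(-3.25) = 85.7.
Var[Q] = 19.5² = 380.25.
Var[Q] = a²·Var[Z], so Var[Z] = 380.25/(-3.25)² = 36.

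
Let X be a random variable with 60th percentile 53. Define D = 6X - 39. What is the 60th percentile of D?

Since a = 6 > 0 the transformation is increasing, so the 60th percentile of D = a·(P_{60} of X) + b = 6·53 + (-39) = 279.

60th percentile of D = 279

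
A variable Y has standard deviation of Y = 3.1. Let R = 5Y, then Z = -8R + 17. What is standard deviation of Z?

standard deviation of R = |5|·3.1 = 15.5.
standard deviation of Z = |-8|·15.5 = 124.

standard deviation of Z = 124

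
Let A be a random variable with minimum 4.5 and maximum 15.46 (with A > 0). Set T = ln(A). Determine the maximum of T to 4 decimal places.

ln(A) is increasing on this domain, so max(T) comes from max(A) = 15.46: max(T) = ln(15.46) ≈ 2.7383.

max(T) = 2.7383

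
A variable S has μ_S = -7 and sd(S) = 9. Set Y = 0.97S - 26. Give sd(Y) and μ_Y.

Y = 0.97S - 26 is linear with a = 0.97, b = -26.
sd(Y) = |a|·sd(S) = |0.97|·9 = 8.73.
μ_Y = a·μ_S + b = 0.97·(-7) + (-26) = -32.79.

sd(Y) = 8.73, μ_Y = -32.79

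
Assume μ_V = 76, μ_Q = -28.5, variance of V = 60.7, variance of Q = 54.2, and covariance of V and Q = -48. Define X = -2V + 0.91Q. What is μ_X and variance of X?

μ_X = (-2)·μ_V + 0.91·μ_Q = (-2)·76 + 0.91·(-28.5) = -177.935.
variance of X = a²·variance of V + b²·variance of Q + 2ab·covariance of V and Q with a = -2, b = 0.91.
= (-2)²·60.7 + 0.91²·54.2 + 2·(-2)·0.91·(-48)
= 242.8 + 44.88302 + 174.72 = 462.40302.

μ_X = -177.935, variance of X = 462.40302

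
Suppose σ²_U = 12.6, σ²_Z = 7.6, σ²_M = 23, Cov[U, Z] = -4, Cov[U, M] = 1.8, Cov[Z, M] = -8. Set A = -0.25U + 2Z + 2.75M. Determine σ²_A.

σ²_A = 118.65

σ²_A = a²·σ²_U + b²·σ²_Z + c²·σ²_M + 2ab·Cov[U, Z] + 2ac·Cov[U, M] + 2bc·Cov[Z, M], with a = -0.25, b = 2, c = 2.75.
= 0.7875 + 30.4 + 173.9375 + 4 + (-2.475) + (-88)
= 118.65.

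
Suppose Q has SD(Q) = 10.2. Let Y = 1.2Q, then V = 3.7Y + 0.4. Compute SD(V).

SD(Y) = |1.2|·10.2 = 12.24.
SD(V) = |3.7|·12.24 = 45.288.

SD(V) = 45.288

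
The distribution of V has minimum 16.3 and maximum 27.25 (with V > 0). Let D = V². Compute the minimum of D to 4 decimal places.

V² is increasing on this domain, so min(D) comes from min(V) = 16.3: min(D) = square(16.3) = 265.69.

min(D) = 265.69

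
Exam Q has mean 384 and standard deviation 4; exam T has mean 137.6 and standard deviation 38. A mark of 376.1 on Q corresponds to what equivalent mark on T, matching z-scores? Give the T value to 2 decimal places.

T = 62.55

z = (376.1 − 384)/4 = -1.975.
T = 137.6 + z·38 = 137.6 + (376.1 − 384)·38/4 = 62.55.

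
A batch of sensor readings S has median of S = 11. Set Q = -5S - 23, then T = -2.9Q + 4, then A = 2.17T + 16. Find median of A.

median of A = 515.534

median of Q = (-5)·11 + (-23) = -78.
median of T = (-2.9)·(-78) + 4 = 230.2.
median of A = 2.17·230.2 + 16 = 515.534.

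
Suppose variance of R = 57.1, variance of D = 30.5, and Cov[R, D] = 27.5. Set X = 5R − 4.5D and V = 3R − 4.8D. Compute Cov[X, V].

By bilinearity, Cov[X, V] = ac·variance of R + bd·variance of D + (ad+bc)·Cov[R, D], with a=5, b=-4.5, c=3, d=-4.8.
ac·variance of R = 5·3·57.1 = 856.5
bd·variance of D = (-4.5)·(-4.8)·30.5 = 658.8
(ad+bc)·Cov[R, D] = (-37.5)·27.5 = -1031.25
Cov[X, V] = 856.5 + 658.8 + (-1031.25) = 484.05.

Cov[X, V] = 484.05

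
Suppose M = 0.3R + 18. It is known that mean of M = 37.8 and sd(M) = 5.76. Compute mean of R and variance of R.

mean of R = 66, variance of R = 368.64

From M = 0.3R + 18: mean of M = a·mean of R + b, so mean of R = (mean of M − b)/a = (37.8 − 18)/0.3 = 66.
variance of M = 5.76² = 33.1776.
variance of M = a²·variance of R, so variance of R = 33.1776/0.3² = 368.64.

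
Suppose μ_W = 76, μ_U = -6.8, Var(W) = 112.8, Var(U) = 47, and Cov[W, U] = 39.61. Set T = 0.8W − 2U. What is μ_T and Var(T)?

μ_T = 0.8·μ_W + (-2)·μ_U = 0.8·76 + (-2)·(-6.8) = 74.4.
Var(T) = a²·Var(W) + b²·Var(U) + 2ab·Cov[W, U] with a = 0.8, b = -2.
= 0.8²·112.8 + (-2)²·47 + 2·0.8·(-2)·39.61
= 72.192 + 188 + (-126.752) = 133.44.

μ_T = 74.4, Var(T) = 133.44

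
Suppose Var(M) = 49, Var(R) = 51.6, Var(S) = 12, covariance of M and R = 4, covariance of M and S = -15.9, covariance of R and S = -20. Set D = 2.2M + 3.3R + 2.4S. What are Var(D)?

Var(D) = a²·Var(M) + b²·Var(R) + c²·Var(S) + 2ab·covariance of M and R + 2ac·covariance of M and S + 2bc·covariance of R and S, with a = 2.2, b = 3.3, c = 2.4.
= 237.16 + 561.924 + 69.12 + 58.08 + (-167.904) + (-316.8)
= 441.58.

Var(D) = 441.58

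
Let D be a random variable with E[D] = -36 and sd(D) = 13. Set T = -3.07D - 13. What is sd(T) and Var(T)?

T = -3.07D - 13 is linear with a = -3.07, b = -13.
sd(T) = |a|·sd(D) = |-3.07|·13 = 39.91.
Var(D) = 13² = 169.
Var(T) = a²·Var(D) = (-3.07)²·169 = 1592.8081 (the additive constant -13 does not affect variance).

sd(T) = 39.91, Var(T) = 1592.8081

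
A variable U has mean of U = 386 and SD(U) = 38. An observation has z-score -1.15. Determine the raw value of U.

U = mean of U + z·SD(U) = 386 + (-1.15)·38 = 342.3.

U = 342.3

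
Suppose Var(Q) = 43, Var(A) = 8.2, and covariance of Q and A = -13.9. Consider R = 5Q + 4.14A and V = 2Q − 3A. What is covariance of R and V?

covariance of R and V = 421.564

By bilinearity, covariance of R and V = ac·Var(Q) + bd·Var(A) + (ad+bc)·covariance of Q and A, with a=5, b=4.14, c=2, d=-3.
ac·Var(Q) = 5·2·43 = 430
bd·Var(A) = 4.14·(-3)·8.2 = -101.844
(ad+bc)·covariance of Q and A = (-6.72)·(-13.9) = 93.408
covariance of R and V = 430 + (-101.844) + 93.408 = 421.564.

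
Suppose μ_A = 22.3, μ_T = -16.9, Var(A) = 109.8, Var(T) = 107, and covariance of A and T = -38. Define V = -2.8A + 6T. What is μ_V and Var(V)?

μ_V = -163.84, Var(V) = 5989.632

μ_V = (-2.8)·μ_A + 6·μ_T = (-2.8)·22.3 + 6·(-16.9) = -163.84.
Var(V) = a²·Var(A) + b²·Var(T) + 2ab·covariance of A and T with a = -2.8, b = 6.
= (-2.8)²·109.8 + 6²·107 + 2·(-2.8)·6·(-38)
= 860.832 + 3852 + 1276.8 = 5989.632.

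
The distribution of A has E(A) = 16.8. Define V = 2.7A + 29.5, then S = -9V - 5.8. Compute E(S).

E(S) = -679.54

E(V) = 2.7·16.8 + 29.5 = 74.86.
E(S) = (-9)·74.86 + (-5.8) = -679.54.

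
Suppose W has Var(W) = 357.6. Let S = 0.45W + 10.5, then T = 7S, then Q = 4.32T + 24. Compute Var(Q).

Var(S) = 0.45²·357.6 = 72.414.
Var(T) = 7²·72.414 = 3548.286.
Var(Q) = 4.32²·3548.286 = 66219.5326464.

Var(Q) = 66219.5326464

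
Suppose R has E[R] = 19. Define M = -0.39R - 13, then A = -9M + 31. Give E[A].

E[M] = (-0.39)·19 + (-13) = -20.41.
E[A] = (-9)·(-20.41) + 31 = 214.69.

E[A] = 214.69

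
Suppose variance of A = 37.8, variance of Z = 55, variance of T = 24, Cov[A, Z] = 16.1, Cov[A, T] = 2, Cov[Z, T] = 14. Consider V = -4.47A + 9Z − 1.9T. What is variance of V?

variance of V = a²·variance of A + b²·variance of Z + c²·variance of T + 2ab·Cov[A, Z] + 2ac·Cov[A, T] + 2bc·Cov[Z, T], with a = -4.47, b = 9, c = -1.9.
= 755.27802 + 4455 + 86.64 + (-1295.406) + 33.972 + (-478.8)
= 3556.68402.

variance of V = 3556.68402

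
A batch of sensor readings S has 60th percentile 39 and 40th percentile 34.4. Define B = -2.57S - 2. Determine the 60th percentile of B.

60th percentile of B = -90.408

Since a = -2.57 < 0 the transformation is decreasing, reversing order: the 60th percentile of B corresponds to the 40th percentile of S.
So P_{60}(B) = a·P_{40}(S) + b = (-2.57)·34.4 + (-2) = -90.408.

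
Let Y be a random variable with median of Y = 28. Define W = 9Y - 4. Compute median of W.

A linear map preserves order up to sign, so median of W = a·median of Y + b = 9·28 + (-4) = 248.

median of W = 248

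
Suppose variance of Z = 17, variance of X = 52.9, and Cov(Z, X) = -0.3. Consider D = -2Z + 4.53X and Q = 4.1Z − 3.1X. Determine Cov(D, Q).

Cov(D, Q) = -889.7066

By bilinearity, Cov(D, Q) = ac·variance of Z + bd·variance of X + (ad+bc)·Cov(Z, X), with a=-2, b=4.53, c=4.1, d=-3.1.
ac·variance of Z = (-2)·4.1·17 = -139.4
bd·variance of X = 4.53·(-3.1)·52.9 = -742.8747
(ad+bc)·Cov(Z, X) = (24.773)·(-0.3) = -7.4319
Cov(D, Q) = -139.4 + (-742.8747) + (-7.4319) = -889.7066.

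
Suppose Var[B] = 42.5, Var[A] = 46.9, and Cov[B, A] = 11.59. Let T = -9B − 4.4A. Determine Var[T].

Var[T] = 5268.412

Var[T] = a²·Var[B] + b²·Var[A] + 2ab·Cov[B, A] with a = -9, b = -4.4.
= (-9)²·42.5 + (-4.4)²·46.9 + 2·(-9)·(-4.4)·11.59
= 3442.5 + 907.984 + 917.928 = 5268.412.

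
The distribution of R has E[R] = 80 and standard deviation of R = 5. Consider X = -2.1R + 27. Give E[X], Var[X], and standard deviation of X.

X = -2.1R + 27 is linear with a = -2.1, b = 27.
E[X] = a·E[R] + b = (-2.1)·80 + 27 = -141.
Var[R] = 5² = 25.
Var[X] = a²·Var[R] = (-2.1)²·25 = 110.25 (the additive constant 27 does not affect variance).
standard deviation of X = |a|·standard deviation of R = |-2.1|·5 = 10.5.

E[X] = -141, Var[X] = 110.25, standard deviation of X = 10.5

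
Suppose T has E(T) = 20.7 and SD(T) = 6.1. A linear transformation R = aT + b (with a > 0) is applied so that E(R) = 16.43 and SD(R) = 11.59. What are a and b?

SD(R) = a·SD(T) (a > 0), so a = 11.59/6.1 = 1.9.
E(R) = a·E(T) + b, so b = 16.43 − 1.9·20.7 = -22.9.

a = 1.9, b = -22.9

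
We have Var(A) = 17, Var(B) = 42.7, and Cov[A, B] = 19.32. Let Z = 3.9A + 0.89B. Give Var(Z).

Var(Z) = a²·Var(A) + b²·Var(B) + 2ab·Cov[A, B] with a = 3.9, b = 0.89.
= 3.9²·17 + 0.89²·42.7 + 2·3.9·0.89·19.32
= 258.57 + 33.82267 + 134.11944 = 426.51211.

Var(Z) = 426.51211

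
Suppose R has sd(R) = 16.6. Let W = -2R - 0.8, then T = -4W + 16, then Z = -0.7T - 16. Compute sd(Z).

sd(Z) = 92.96

sd(W) = |-2|·16.6 = 33.2.
sd(T) = |-4|·33.2 = 132.8.
sd(Z) = |-0.7|·132.8 = 92.96.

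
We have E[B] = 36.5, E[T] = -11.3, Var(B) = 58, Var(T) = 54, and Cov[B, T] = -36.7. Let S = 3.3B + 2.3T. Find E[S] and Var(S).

E[S] = 3.3·E[B] + 2.3·E[T] = 3.3·36.5 + 2.3·(-11.3) = 94.46.
Var(S) = a²·Var(B) + b²·Var(T) + 2ab·Cov[B, T] with a = 3.3, b = 2.3.
= 3.3²·58 + 2.3²·54 + 2·3.3·2.3·(-36.7)
= 631.62 + 285.66 + (-557.106) = 360.174.

E[S] = 94.46, Var(S) = 360.174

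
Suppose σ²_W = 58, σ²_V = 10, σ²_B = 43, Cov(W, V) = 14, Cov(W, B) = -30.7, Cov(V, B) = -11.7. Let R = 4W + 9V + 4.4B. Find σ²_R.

σ²_R = a²·σ²_W + b²·σ²_V + c²·σ²_B + 2ab·Cov(W, V) + 2ac·Cov(W, B) + 2bc·Cov(V, B), with a = 4, b = 9, c = 4.4.
= 928 + 810 + 832.48 + 1008 + (-1080.64) + (-926.64)
= 1571.2.

σ²_R = 1571.2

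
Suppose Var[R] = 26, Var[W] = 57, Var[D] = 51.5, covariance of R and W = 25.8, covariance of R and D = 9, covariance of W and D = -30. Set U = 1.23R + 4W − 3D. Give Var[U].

Var[U] = a²·Var[R] + b²·Var[W] + c²·Var[D] + 2ab·covariance of R and W + 2ac·covariance of R and D + 2bc·covariance of W and D, with a = 1.23, b = 4, c = -3.
= 39.3354 + 912 + 463.5 + 253.872 + (-66.42) + 720
= 2322.2874.

Var[U] = 2322.2874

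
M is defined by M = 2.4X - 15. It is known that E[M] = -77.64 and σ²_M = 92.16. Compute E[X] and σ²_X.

E[X] = -26.1, σ²_X = 16

From M = 2.4X - 15: E[M] = a·E[X] + b, so E[X] = (E[M] − b)/a = (-77.64 − (-15))/2.4 = -26.1.
σ²_M = a²·σ²_X, so σ²_X = 92.16/2.4² = 16.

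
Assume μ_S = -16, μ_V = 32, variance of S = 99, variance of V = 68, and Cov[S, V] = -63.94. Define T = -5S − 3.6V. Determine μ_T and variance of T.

μ_T = -35.2, variance of T = 1054.44

μ_T = (-5)·μ_S + (-3.6)·μ_V = (-5)·(-16) + (-3.6)·32 = -35.2.
variance of T = a²·variance of S + b²·variance of V + 2ab·Cov[S, V] with a = -5, b = -3.6.
= (-5)²·99 + (-3.6)²·68 + 2·(-5)·(-3.6)·(-63.94)
= 2475 + 881.28 + (-2301.84) = 1054.44.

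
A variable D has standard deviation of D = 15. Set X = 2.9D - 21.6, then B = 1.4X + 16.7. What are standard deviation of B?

standard deviation of X = |2.9|·15 = 43.5.
standard deviation of B = |1.4|·43.5 = 60.9.

standard deviation of B = 60.9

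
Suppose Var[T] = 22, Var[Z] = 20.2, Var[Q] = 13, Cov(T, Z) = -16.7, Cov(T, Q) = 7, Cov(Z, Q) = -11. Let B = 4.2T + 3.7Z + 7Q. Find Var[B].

Var[B] = a²·Var[T] + b²·Var[Z] + c²·Var[Q] + 2ab·Cov(T, Z) + 2ac·Cov(T, Q) + 2bc·Cov(Z, Q), with a = 4.2, b = 3.7, c = 7.
= 388.08 + 276.538 + 637 + (-519.036) + 411.6 + (-569.8)
= 624.382.

Var[B] = 624.382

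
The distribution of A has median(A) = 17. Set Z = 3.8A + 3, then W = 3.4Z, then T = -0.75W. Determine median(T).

median(T) = -172.38

median(Z) = 3.8·17 + 3 = 67.6.
median(W) = 3.4·67.6 = 229.84.
median(T) = (-0.75)·229.84 = -172.38.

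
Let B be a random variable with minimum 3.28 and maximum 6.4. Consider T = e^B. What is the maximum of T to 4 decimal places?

e^B is increasing on this domain, so max(T) comes from max(B) = 6.4: max(T) = exp(6.4) ≈ 601.845.

max(T) = 601.845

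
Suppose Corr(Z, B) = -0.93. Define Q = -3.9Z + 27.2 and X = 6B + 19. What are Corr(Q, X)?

Corr(Q, X) = 0.93

Linear rescalings preserve |correlation|; the slopes -3.9 and 6 have opposite signs, so the correlation flips sign: Corr(Q, X) = −Corr(Z, B) = 0.93.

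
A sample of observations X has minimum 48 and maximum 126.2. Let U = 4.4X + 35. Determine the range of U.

Range of X = 126.2 − 48 = 78.2.
Range(U) = |a|·Range(X) = |4.4|·78.2 = 344.08.

Range(U) = 344.08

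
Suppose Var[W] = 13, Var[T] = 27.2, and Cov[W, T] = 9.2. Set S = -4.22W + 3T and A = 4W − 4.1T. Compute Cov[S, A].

By bilinearity, Cov[S, A] = ac·Var[W] + bd·Var[T] + (ad+bc)·Cov[W, T], with a=-4.22, b=3, c=4, d=-4.1.
ac·Var[W] = (-4.22)·4·13 = -219.44
bd·Var[T] = 3·(-4.1)·27.2 = -334.56
(ad+bc)·Cov[W, T] = (29.302)·9.2 = 269.5784
Cov[S, A] = -219.44 + (-334.56) + 269.5784 = -284.4216.

Cov[S, A] = -284.4216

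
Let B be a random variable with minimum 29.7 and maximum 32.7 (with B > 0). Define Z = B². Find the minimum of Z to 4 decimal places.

min(Z) = 882.09

B² is increasing on this domain, so min(Z) comes from min(B) = 29.7: min(Z) = square(29.7) = 882.09.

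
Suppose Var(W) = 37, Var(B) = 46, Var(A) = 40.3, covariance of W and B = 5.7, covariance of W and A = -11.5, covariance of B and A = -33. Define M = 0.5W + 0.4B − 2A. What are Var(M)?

Var(M) = a²·Var(W) + b²·Var(B) + c²·Var(A) + 2ab·covariance of W and B + 2ac·covariance of W and A + 2bc·covariance of B and A, with a = 0.5, b = 0.4, c = -2.
= 9.25 + 7.36 + 161.2 + 2.28 + 23 + 52.8
= 255.89.

Var(M) = 255.89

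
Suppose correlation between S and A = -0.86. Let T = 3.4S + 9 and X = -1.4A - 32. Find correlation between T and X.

correlation between T and X = 0.86

Linear rescalings preserve |correlation|; the slopes 3.4 and -1.4 have opposite signs, so the correlation flips sign: correlation between T and X = −correlation between S and A = 0.86.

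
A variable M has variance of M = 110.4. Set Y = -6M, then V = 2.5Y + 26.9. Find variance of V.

variance of V = 24840

variance of Y = (-6)²·110.4 = 3974.4.
variance of V = 2.5²·3974.4 = 24840.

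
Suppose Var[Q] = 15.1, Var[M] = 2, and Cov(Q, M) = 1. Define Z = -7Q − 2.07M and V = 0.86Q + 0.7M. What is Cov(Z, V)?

Cov(Z, V) = -100.4802

By bilinearity, Cov(Z, V) = ac·Var[Q] + bd·Var[M] + (ad+bc)·Cov(Q, M), with a=-7, b=-2.07, c=0.86, d=0.7.
ac·Var[Q] = (-7)·0.86·15.1 = -90.902
bd·Var[M] = (-2.07)·0.7·2 = -2.898
(ad+bc)·Cov(Q, M) = (-6.6802)·1 = -6.6802
Cov(Z, V) = -90.902 + (-2.898) + (-6.6802) = -100.4802.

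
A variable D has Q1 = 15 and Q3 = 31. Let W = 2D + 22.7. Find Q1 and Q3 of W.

a = 2 > 0: Q1(W) = a·Q1(D)+b = 52.7, Q3(W) = a·Q3(D)+b = 84.7.

Q1(W) = 52.7, Q3(W) = 84.7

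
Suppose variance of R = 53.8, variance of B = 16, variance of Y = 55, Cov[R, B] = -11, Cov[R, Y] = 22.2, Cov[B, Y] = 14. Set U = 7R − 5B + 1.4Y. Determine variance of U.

variance of U = a²·variance of R + b²·variance of B + c²·variance of Y + 2ab·Cov[R, B] + 2ac·Cov[R, Y] + 2bc·Cov[B, Y], with a = 7, b = -5, c = 1.4.
= 2636.2 + 400 + 107.8 + 770 + 435.12 + (-196)
= 4153.12.

variance of U = 4153.12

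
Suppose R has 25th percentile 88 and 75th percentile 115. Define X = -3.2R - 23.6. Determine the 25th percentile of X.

25th percentile of X = -391.6

Since a = -3.2 < 0 the transformation is decreasing, reversing order: the 25th percentile of X corresponds to the 75th percentile of R.
So P_{25}(X) = a·P_{75}(R) + b = (-3.2)·115 + (-23.6) = -391.6.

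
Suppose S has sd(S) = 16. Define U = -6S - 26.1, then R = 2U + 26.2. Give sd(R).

sd(R) = 192

sd(U) = |-6|·16 = 96.
sd(R) = |2|·96 = 192.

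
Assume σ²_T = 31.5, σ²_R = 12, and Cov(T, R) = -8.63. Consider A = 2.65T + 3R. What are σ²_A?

σ²_A = 191.99175

σ²_A = a²·σ²_T + b²·σ²_R + 2ab·Cov(T, R) with a = 2.65, b = 3.
= 2.65²·31.5 + 3²·12 + 2·2.65·3·(-8.63)
= 221.20875 + 108 + (-137.217) = 191.99175.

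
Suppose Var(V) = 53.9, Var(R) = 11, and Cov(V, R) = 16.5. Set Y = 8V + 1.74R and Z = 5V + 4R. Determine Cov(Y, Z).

Cov(Y, Z) = 2904.11

By bilinearity, Cov(Y, Z) = ac·Var(V) + bd·Var(R) + (ad+bc)·Cov(V, R), with a=8, b=1.74, c=5, d=4.
ac·Var(V) = 8·5·53.9 = 2156
bd·Var(R) = 1.74·4·11 = 76.56
(ad+bc)·Cov(V, R) = (40.7)·16.5 = 671.55
Cov(Y, Z) = 2156 + 76.56 + 671.55 = 2904.11.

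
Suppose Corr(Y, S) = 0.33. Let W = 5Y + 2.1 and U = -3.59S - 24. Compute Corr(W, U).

Linear rescalings preserve |correlation|; the slopes 5 and -3.59 have opposite signs, so the correlation flips sign: Corr(W, U) = −Corr(Y, S) = -0.33.

Corr(W, U) = -0.33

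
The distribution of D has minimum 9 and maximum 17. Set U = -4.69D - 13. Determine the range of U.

Range of D = 17 − 9 = 8.
Range(U) = |a|·Range(D) = |-4.69|·8 = 37.52.

Range(U) = 37.52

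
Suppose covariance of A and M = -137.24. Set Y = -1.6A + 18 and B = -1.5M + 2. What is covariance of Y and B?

covariance of Y and B = -329.376

covariance of Y and B = a·c·covariance of A and M = (-1.6)·(-1.5)·(-137.24) = -329.376. Additive constants drop out.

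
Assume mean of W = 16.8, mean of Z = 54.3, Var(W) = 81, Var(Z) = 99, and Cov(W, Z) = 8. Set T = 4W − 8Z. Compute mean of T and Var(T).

mean of T = 4·mean of W + (-8)·mean of Z = 4·16.8 + (-8)·54.3 = -367.2.
Var(T) = a²·Var(W) + b²·Var(Z) + 2ab·Cov(W, Z) with a = 4, b = -8.
= 4²·81 + (-8)²·99 + 2·4·(-8)·8
= 1296 + 6336 + (-512) = 7120.

mean of T = -367.2, Var(T) = 7120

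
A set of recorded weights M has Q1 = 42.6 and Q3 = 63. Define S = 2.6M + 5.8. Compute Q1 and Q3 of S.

a = 2.6 > 0: Q1(S) = a·Q1(M)+b = 116.56, Q3(S) = a·Q3(M)+b = 169.6.

Q1(S) = 116.56, Q3(S) = 169.6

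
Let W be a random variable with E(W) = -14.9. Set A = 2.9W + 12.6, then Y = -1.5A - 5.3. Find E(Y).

E(A) = 2.9·(-14.9) + 12.6 = -30.61.
E(Y) = (-1.5)·(-30.61) + (-5.3) = 40.615.

E(Y) = 40.615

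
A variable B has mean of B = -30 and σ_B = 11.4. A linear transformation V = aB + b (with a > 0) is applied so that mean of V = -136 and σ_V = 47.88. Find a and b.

a = 4.2, b = -10

σ_V = a·σ_B (a > 0), so a = 47.88/11.4 = 4.2.
mean of V = a·mean of B + b, so b = -136 − 4.2·(-30) = -10.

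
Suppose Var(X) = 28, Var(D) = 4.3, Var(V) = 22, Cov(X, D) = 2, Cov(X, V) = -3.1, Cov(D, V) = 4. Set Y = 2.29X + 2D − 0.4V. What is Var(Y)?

Var(Y) = 185.154

Var(Y) = a²·Var(X) + b²·Var(D) + c²·Var(V) + 2ab·Cov(X, D) + 2ac·Cov(X, V) + 2bc·Cov(D, V), with a = 2.29, b = 2, c = -0.4.
= 146.8348 + 17.2 + 3.52 + 18.32 + 5.6792 + (-6.4)
= 185.154.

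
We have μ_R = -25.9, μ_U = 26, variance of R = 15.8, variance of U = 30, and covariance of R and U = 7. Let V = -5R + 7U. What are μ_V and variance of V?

μ_V = (-5)·μ_R + 7·μ_U = (-5)·(-25.9) + 7·26 = 311.5.
variance of V = a²·variance of R + b²·variance of U + 2ab·covariance of R and U with a = -5, b = 7.
= (-5)²·15.8 + 7²·30 + 2·(-5)·7·7
= 395 + 1470 + (-490) = 1375.

μ_V = 311.5, variance of V = 1375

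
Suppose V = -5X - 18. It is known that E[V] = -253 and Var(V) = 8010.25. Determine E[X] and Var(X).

From V = -5X - 18: E[V] = a·E[X] + b, so E[X] = (E[V] − b)/a = (-253 − (-18))/(-5) = 47.
Var(V) = a²·Var(X), so Var(X) = 8010.25/(-5)² = 320.41.

E[X] = 47, Var(X) = 320.41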